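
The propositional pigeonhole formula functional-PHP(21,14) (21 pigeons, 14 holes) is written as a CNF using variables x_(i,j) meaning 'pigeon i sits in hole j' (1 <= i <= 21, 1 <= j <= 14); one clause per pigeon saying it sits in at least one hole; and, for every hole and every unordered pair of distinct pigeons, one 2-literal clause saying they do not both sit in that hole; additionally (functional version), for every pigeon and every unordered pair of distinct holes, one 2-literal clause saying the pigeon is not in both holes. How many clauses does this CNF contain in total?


functional-PHP(21,14): 21 pigeons, 14 holes, 21*14 = 294 variables.
- pigeon clauses: one per pigeon -> 21 clauses
- hole clauses: 14 holes * C(21,2) = 14 * 210 -> 2940 clauses
- functional clauses: 21 pigeons * C(14,2) = 21 * 91 -> 1911 clauses
Total clauses = 21 + 2940 + 1911 = 4872

4872


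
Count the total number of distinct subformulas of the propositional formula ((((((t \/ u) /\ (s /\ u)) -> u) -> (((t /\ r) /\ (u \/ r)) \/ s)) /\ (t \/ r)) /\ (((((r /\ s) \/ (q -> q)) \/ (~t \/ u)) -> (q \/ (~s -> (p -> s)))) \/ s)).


Formula: ((((((t \/ u) /\ (s /\ u)) -> u) -> (((t /\ r) /\ (u \/ r)) \/ s)) /\ (t \/ r)) /\ (((((r /\ s) \/ (q -> q)) \/ (~t \/ u)) -> (q \/ (~s -> (p -> s)))) \/ s))
Subformulas found:
  1. r
  2. q
  3. u
  4. s
  5. t
  6. p
  7. ~t
  8. ~s
  9. (p -> s)
  10. (t /\ r)
  11. (s /\ u)
  12. (t \/ u)
  13. (t \/ r)
  14. (r /\ s)
  15. (q -> q)
  16. (u \/ r)
  17. (~t \/ u)
  18. (~s -> (p -> s))
  19. ((t /\ r) /\ (u \/ r))
  20. ((t \/ u) /\ (s /\ u))
  21. ((r /\ s) \/ (q -> q))
  22. (q \/ (~s -> (p -> s)))
  23. (((t \/ u) /\ (s /\ u)) -> u)
  24. (((t /\ r) /\ (u \/ r)) \/ s)
  25. (((r /\ s) \/ (q -> q)) \/ (~t \/ u))
  26. ((((t \/ u) /\ (s /\ u)) -> u) -> (((t /\ r) /\ (u \/ r)) \/ s))
  27. ((((r /\ s) \/ (q -> q)) \/ (~t \/ u)) -> (q \/ (~s -> (p -> s))))
  28. (((((r /\ s) \/ (q -> q)) \/ (~t \/ u)) -> (q \/ (~s -> (p -> s)))) \/ s)
  29. (((((t \/ u) /\ (s /\ u)) -> u) -> (((t /\ r) /\ (u \/ r)) \/ s)) /\ (t \/ r))
  30. ((((((t \/ u) /\ (s /\ u)) -> u) -> (((t /\ r) /\ (u \/ r)) \/ s)) /\ (t \/ r)) /\ (((((r /\ s) \/ (q -> q)) \/ (~t \/ u)) -> (q \/ (~s -> (p -> s)))) \/ s))
Total distinct subformulas = 30

30


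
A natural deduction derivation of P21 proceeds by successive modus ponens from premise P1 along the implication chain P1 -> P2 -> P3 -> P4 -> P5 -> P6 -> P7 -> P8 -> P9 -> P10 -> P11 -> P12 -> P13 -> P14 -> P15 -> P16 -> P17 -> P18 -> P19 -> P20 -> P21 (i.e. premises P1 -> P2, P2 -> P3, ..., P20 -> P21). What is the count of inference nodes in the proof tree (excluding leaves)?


We have a chain: P1 -> P2 -> P3 -> P4 -> P5 -> P6 -> P7 -> P8 -> P9 -> P10 -> P11 -> P12 -> P13 -> P14 -> P15 -> P16 -> P17 -> P18 -> P19 -> P20 -> P21.
Each modus ponens application produces the next variable.
The chain has 21 propositions, so 21-1 = 20 modus ponens steps.
Total inference nodes = 20

20


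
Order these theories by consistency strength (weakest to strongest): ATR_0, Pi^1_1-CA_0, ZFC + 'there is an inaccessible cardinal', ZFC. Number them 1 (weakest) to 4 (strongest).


Ordering by consistency strength:
1. ATR_0
2. Pi^1_1-CA_0
3. ZFC
4. ZFC + 'there is an inaccessible cardinal'


ATR_0=1, Pi^1_1-CA_0=2, ZFC + 'there is an inaccessible cardinal'=4, ZFC=3


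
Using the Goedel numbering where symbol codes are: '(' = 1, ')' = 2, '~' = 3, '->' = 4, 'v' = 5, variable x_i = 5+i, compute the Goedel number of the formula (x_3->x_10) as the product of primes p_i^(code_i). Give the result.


Formula: (x_3->x_10)
Symbol codes: [1, 8, 4, 15, 2]
Primes: [2, 3, 5, 7, 11]
p_1^1 = 2^1 = 2
p_2^8 = 3^8 = 6561
p_3^4 = 5^4 = 625
p_4^15 = 7^15 = 4747561509943
p_5^2 = 11^2 = 121
Product = 4711248598843823478750

4711248598843823478750


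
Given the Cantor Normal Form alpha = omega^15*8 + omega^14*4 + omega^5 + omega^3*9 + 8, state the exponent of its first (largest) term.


CNF: omega^15*8 + omega^14*4 + omega^5 + omega^3*9 + 8
The leading term is omega^15*8, which has exponent 15.

15


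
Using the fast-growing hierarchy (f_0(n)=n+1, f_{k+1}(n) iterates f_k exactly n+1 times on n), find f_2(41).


f_2(41) = f_1^42(41)
f_1(m) = 2m + 1.
Iterating: f_1^k(n) = 2^k*(n+1) - 1.
f_2(41) = 2^42*(41+1) - 1 = 4398046511104*42 - 1 = 184717953466367

184717953466367


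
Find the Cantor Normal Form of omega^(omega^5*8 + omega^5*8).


omega^(omega^5*8 + omega^5*8):
Both terms of the exponent have the same exponent 5, so they merge: omega^5*8 + omega^5*8 = omega^5*(8+8) = omega^5*16.
omega raised to a CNF ordinal is a single CNF term: Result = omega^(omega^5*16)

omega^(omega^5*16)


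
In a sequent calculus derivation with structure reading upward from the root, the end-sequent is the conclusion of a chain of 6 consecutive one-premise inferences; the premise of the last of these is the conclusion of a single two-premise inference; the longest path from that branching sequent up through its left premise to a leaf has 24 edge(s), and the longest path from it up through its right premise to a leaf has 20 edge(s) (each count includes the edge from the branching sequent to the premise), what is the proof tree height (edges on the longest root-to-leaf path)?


Longest path through the left premise: 24 edges (measured from the branching sequent)
Longest path through the right premise: 20 edges
Height of the subtree rooted at the branching sequent: max(24, 20) = 24
The branching sequent sits 6 edges above the root (the chain of one-premise inferences), so height = 24 + 6 = 30

30


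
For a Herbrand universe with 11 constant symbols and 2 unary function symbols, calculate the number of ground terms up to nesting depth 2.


Herbrand terms by depth:
Depth 0: 11 constants
Depth 1: 22 new terms (running total: 33)
Depth 2: 44 new terms (running total: 77)
Total distinct ground terms = 77

77


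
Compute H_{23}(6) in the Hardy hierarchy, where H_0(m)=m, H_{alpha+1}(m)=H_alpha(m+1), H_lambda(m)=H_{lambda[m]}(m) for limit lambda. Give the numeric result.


H_23(6):
For finite ordinals k, H_k(n) = n + k (each successor step adds 1).
H_23(6) = 6 + 23 = 29

29


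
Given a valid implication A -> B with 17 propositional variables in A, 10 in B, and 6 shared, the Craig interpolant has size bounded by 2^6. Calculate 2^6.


Shared atoms = 6
Craig interpolant size bound = 2^6
= 64

64


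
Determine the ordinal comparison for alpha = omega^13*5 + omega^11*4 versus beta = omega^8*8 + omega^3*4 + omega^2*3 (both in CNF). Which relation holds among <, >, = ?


Compare term by term from highest exponent:
alpha = omega^13*5 + omega^11*4
beta = omega^8*8 + omega^3*4 + omega^2*3
Term 1: alpha has omega^13*5, beta has omega^8*8
Term 2: alpha has omega^11*4, beta has omega^3*4
Term 3: alpha has omega^0*0, beta has omega^2*3
Result: alpha > beta

alpha > beta


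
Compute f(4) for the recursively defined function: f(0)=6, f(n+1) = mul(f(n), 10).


f(0) = 6
f(1) = mul(f(0), 10) = mul(6, 10) = 60
f(2) = mul(f(1), 10) = mul(60, 10) = 600
f(3) = mul(f(2), 10) = mul(600, 10) = 6000
f(4) = mul(f(3), 10) = mul(6000, 10) = 60000


60000


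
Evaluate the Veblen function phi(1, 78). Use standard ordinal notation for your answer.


phi(1, 78):
phi(1, beta) = epsilon_beta (the beta-th epsilon number).
phi(1, 78) = epsilon_78

epsilon_78


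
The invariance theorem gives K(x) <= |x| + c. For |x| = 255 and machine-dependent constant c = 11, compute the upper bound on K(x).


K(x) <= |x| + c = 255 + 11 = 266

266


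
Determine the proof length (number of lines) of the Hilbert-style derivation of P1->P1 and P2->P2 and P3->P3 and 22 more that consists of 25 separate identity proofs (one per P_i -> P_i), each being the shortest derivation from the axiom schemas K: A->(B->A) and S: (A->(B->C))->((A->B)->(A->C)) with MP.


The shortest proof of A->A from K and S in the Hilbert calculus has exactly 5 lines:
(1) K instance A->((A->A)->A), (2) S instance, (3) MP on 1,2, (4) K instance A->(A->A), (5) MP on 3,4.
For 25 independent identities: 25 * 5 = 125 lines total.

125


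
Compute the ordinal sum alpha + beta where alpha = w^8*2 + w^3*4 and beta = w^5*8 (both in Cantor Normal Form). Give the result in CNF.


Ordinal addition (w^8*2 + w^3*4) + w^5*8:
alpha's leading term has exponent 8 > beta's exponent 5, so it survives.
alpha's tail term has exponent 3 < beta's exponent 5, so it is absorbed by beta.
In ordinal addition, any term followed by a strictly larger-exponent term is absorbed.
Result = w^8*2 + w^5*8

w^8*2 + w^5*8


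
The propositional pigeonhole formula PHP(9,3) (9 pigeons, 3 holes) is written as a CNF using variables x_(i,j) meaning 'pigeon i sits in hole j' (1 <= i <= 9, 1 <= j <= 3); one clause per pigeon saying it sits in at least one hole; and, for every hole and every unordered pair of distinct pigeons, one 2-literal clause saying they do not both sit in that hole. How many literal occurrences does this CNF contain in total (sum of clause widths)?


PHP(9,3): 9 pigeons, 3 holes, 9*3 = 27 variables.
- pigeon clauses: one per pigeon -> 9 clauses of width 3 -> 27 literals
- hole clauses: 3 holes * C(9,2) = 3 * 36 -> 108 clauses of width 2 -> 216 literals
Total literal occurrences = 27 + 216 = 243

243


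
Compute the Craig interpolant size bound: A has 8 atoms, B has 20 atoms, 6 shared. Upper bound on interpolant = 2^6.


Shared atoms = 6
Craig interpolant size bound = 2^6
= 64

64


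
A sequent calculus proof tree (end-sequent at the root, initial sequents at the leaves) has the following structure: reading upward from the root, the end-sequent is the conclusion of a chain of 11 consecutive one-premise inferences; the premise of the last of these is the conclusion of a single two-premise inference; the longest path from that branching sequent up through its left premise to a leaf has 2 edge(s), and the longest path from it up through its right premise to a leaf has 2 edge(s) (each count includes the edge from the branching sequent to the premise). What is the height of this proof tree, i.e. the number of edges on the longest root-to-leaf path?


Longest path through the left premise: 2 edges (measured from the branching sequent)
Longest path through the right premise: 2 edges
Height of the subtree rooted at the branching sequent: max(2, 2) = 2
The branching sequent sits 11 edges above the root (the chain of one-premise inferences), so height = 2 + 11 = 13

13


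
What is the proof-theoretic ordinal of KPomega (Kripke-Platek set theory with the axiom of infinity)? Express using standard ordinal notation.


The proof-theoretic ordinal of KPomega (Kripke-Platek set theory with the axiom of infinity) is a standard result in ordinal analysis.
This ordinal is the supremum of order types of primitive recursive well-orderings
that the theory can prove to be well-ordered.
For KPomega (Kripke-Platek set theory with the axiom of infinity), the proof-theoretic ordinal is psi_0(epsilon_{Omega+1}).

psi_0(epsilon_{Omega+1})


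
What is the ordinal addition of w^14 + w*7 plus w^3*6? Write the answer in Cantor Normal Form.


Ordinal addition (w^14 + w*7) + w^3*6:
alpha's leading term has exponent 14 > beta's exponent 3, so it survives.
alpha's tail term has exponent 1 < beta's exponent 3, so it is absorbed by beta.
In ordinal addition, any term followed by a strictly larger-exponent term is absorbed.
Result = w^14 + w^3*6

w^14 + w^3*6


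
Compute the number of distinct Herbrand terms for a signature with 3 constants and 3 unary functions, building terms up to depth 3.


Herbrand terms by depth:
Depth 0: 3 constants
Depth 1: 9 new terms (running total: 12)
Depth 2: 27 new terms (running total: 39)
Depth 3: 81 new terms (running total: 120)
Total distinct ground terms = 120

120


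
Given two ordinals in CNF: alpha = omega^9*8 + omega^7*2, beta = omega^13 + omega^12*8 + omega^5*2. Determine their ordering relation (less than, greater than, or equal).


Compare term by term from highest exponent:
alpha = omega^9*8 + omega^7*2
beta = omega^13 + omega^12*8 + omega^5*2
Term 1: alpha has omega^9*8, beta has omega^13*1
Term 2: alpha has omega^7*2, beta has omega^12*8
Term 3: alpha has omega^0*0, beta has omega^5*2
Result: alpha < beta

alpha < beta


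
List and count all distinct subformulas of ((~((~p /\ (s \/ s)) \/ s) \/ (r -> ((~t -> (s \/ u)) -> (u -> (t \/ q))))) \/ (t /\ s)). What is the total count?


Formula: ((~((~p /\ (s \/ s)) \/ s) \/ (r -> ((~t -> (s \/ u)) -> (u -> (t \/ q))))) \/ (t /\ s))
Subformulas found:
  1. r
  2. p
  3. u
  4. q
  5. s
  6. t
  7. ~t
  8. ~p
  9. (s \/ s)
  10. (s \/ u)
  11. (t /\ s)
  12. (t \/ q)
  13. (u -> (t \/ q))
  14. (~t -> (s \/ u))
  15. (~p /\ (s \/ s))
  16. ((~p /\ (s \/ s)) \/ s)
  17. ~((~p /\ (s \/ s)) \/ s)
  18. ((~t -> (s \/ u)) -> (u -> (t \/ q)))
  19. (r -> ((~t -> (s \/ u)) -> (u -> (t \/ q))))
  20. (~((~p /\ (s \/ s)) \/ s) \/ (r -> ((~t -> (s \/ u)) -> (u -> (t \/ q)))))
  21. ((~((~p /\ (s \/ s)) \/ s) \/ (r -> ((~t -> (s \/ u)) -> (u -> (t \/ q))))) \/ (t /\ s))
Total distinct subformulas = 21

21


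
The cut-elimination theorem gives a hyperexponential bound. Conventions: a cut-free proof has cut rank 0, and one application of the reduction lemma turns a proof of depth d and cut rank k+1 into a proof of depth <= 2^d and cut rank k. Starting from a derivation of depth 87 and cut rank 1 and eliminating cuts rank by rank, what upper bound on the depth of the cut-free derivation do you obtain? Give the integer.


Each rank reduction sends depth d to at most 2^d; cut rank r needs r reductions.
2_0(87) = 87
2_1(87) = 2^87 = 154742504910672534362390528
Cut-free depth bound = 154742504910672534362390528

154742504910672534362390528


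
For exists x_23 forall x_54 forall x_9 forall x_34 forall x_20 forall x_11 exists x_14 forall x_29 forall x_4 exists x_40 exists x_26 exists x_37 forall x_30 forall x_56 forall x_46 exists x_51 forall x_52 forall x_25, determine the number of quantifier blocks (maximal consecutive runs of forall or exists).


Alternations = 7.
Blocks = alternations + 1 = 8

8


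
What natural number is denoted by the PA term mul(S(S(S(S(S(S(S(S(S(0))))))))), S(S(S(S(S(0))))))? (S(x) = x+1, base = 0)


mul(S^9(0), S^5(0)):
S^9(0) = 9
S^5(0) = 5
9 * 5 = 45

45


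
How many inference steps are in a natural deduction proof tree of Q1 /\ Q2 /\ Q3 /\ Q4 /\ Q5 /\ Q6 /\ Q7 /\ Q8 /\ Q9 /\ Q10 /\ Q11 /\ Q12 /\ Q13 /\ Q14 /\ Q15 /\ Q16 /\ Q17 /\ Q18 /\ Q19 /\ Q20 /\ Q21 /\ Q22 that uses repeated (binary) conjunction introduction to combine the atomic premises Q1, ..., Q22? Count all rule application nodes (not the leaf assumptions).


The target conjunction has 22 conjuncts, i.e. 21 binary /\ connectives.
Each conjunction-intro joins two pieces, so 22 atoms require 22-1 = 21 applications.
Total inference nodes = 21

21


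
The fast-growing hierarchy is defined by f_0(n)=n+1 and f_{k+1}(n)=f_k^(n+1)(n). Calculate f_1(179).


f_1(179) = f_0^180(179)
f_0 adds 1 each time, applied 180 times.
f_1(179) = 179 + 180 = 359

359


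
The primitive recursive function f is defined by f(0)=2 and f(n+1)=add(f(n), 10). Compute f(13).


f(0) = 2
f(1) = add(f(0), 10) = add(2, 10) = 12
f(2) = add(f(1), 10) = add(12, 10) = 22
f(3) = add(f(2), 10) = add(22, 10) = 32
f(4) = add(f(3), 10) = add(32, 10) = 42
f(5) = add(f(4), 10) = add(42, 10) = 52
f(6) = add(f(5), 10) = add(52, 10) = 62
f(7) = add(f(6), 10) = add(62, 10) = 72
f(8) = add(f(7), 10) = add(72, 10) = 82
f(9) = add(f(8), 10) = add(82, 10) = 92
f(10) = add(f(9), 10) = add(92, 10) = 102
f(11) = add(f(10), 10) = add(102, 10) = 112
f(12) = add(f(11), 10) = add(112, 10) = 122
f(13) = add(f(12), 10) = add(122, 10) = 132


132


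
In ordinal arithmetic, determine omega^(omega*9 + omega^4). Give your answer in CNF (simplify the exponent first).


omega^(omega*9 + omega^4):
In ordinal addition a term is absorbed by a following term of strictly larger exponent: 1 < 4, so omega*9 + omega^4 = omega^4.
omega raised to a CNF ordinal is a single CNF term: Result = omega^(omega^4)

omega^(omega^4)


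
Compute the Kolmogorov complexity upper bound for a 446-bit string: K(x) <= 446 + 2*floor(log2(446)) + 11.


floor(log2(446)) = 8
2 * 8 = 16
K(x) <= 446 + 16 + 11 = 473

473


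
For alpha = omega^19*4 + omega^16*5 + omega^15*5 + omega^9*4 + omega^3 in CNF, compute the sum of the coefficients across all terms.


CNF: omega^19*4 + omega^16*5 + omega^15*5 + omega^9*4 + omega^3
Coefficients: 4 + 5 + 5 + 4 + 1 = 19

19


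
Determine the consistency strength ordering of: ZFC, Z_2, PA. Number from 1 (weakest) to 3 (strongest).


Ordering by consistency strength:
1. PA
2. Z_2
3. ZFC


ZFC=3, Z_2=2, PA=1


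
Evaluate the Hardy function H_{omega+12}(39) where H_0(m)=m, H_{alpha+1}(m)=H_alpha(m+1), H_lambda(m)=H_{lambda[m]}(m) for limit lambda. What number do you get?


H_{omega+12}(39):
Unwind the 12 successor steps: H_{omega+12}(39) = H_omega(39+12) = H_omega(51).
H_omega(m) = H_m(m) = m + m = 2m.
Result = 2 * 51 = 102

102


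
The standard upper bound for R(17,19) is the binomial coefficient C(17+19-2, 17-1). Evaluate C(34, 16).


R(17,19) <= C(17+19-2, 17-1) = C(34, 16)
C(34, 16) = 34! / (16! * 18!)
= 2203961430

2203961430


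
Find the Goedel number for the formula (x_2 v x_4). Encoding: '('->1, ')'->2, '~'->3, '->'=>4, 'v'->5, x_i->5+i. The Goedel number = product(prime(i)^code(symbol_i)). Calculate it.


Formula: (x_2 v x_4)
Symbol codes: [1, 7, 5, 9, 2]
Primes: [2, 3, 5, 7, 11]
p_1^1 = 2^1 = 2
p_2^7 = 3^7 = 2187
p_3^5 = 5^5 = 3125
p_4^9 = 7^9 = 40353607
p_5^2 = 11^2 = 121
Product = 66741587247431250

66741587247431250


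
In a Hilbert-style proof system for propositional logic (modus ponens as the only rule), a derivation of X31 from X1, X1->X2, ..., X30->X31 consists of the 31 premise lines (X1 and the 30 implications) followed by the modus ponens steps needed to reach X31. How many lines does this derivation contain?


We have 31 premise lines: X1 and 30 implications.
Each implication is detached once by MP, giving 30 MP lines.
31 premise lines + 30 MP lines = 61 total lines.

61


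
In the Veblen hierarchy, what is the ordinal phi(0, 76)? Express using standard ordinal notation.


phi(0, 76):
phi(0, beta) = omega^beta by definition.
phi(0, 76) = omega^76

omega^76


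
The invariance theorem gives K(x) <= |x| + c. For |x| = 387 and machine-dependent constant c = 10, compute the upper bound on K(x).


K(x) <= |x| + c = 387 + 10 = 397

397


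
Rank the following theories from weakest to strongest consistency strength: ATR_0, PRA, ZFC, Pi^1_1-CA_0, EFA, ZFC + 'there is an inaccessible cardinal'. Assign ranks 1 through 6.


Ordering by consistency strength:
1. EFA
2. PRA
3. ATR_0
4. Pi^1_1-CA_0
5. ZFC
6. ZFC + 'there is an inaccessible cardinal'


ATR_0=3, PRA=2, ZFC=5, Pi^1_1-CA_0=4, EFA=1, ZFC + 'there is an inaccessible cardinal'=6


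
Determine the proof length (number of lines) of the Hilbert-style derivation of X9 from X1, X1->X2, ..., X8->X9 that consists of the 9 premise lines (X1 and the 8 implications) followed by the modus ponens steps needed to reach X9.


We have 9 premise lines: X1 and 8 implications.
Each implication is detached once by MP, giving 8 MP lines.
9 premise lines + 8 MP lines = 17 total lines.

17


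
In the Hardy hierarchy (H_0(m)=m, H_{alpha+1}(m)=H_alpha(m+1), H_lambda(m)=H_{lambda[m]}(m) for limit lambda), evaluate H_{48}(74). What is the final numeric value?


H_48(74):
For finite ordinals k, H_k(n) = n + k (each successor step adds 1).
H_48(74) = 74 + 48 = 122

122


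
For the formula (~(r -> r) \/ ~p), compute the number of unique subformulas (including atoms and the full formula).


Formula: (~(r -> r) \/ ~p)
Subformulas found:
  1. r
  2. p
  3. ~p
  4. (r -> r)
  5. ~(r -> r)
  6. (~(r -> r) \/ ~p)
Total distinct subformulas = 6

6


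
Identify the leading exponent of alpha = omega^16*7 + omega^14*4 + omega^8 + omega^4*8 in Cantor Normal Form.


CNF: omega^16*7 + omega^14*4 + omega^8 + omega^4*8
The leading term is omega^16*7, which has exponent 16.

16


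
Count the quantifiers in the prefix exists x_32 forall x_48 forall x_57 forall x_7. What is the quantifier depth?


Quantifier prefix has 4 quantifier symbols.
Quantifier depth = 4

4


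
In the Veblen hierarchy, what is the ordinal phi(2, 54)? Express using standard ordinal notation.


phi(2, 54):
phi(2, beta) = zeta_beta (the beta-th zeta number, fixed point of epsilon).
phi(2, 54) = zeta_54

zeta_54


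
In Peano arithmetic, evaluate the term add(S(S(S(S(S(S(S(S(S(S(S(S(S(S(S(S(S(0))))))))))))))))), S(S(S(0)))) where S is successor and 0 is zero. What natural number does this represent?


add(S^17(0), S^3(0)):
S^17(0) = 17
S^3(0) = 3
17 + 3 = 20

20


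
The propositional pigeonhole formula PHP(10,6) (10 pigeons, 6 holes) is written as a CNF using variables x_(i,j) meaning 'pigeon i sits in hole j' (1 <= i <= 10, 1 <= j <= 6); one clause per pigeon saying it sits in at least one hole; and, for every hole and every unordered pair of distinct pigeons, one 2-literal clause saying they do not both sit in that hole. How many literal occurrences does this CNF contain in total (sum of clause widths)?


PHP(10,6): 10 pigeons, 6 holes, 10*6 = 60 variables.
- pigeon clauses: one per pigeon -> 10 clauses of width 6 -> 60 literals
- hole clauses: 6 holes * C(10,2) = 6 * 45 -> 270 clauses of width 2 -> 540 literals
Total literal occurrences = 60 + 540 = 600

600


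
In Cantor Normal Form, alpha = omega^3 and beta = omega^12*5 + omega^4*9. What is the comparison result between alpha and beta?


Compare term by term from highest exponent:
alpha = omega^3
beta = omega^12*5 + omega^4*9
Term 1: alpha has omega^3*1, beta has omega^12*5
Term 2: alpha has omega^0*0, beta has omega^4*9
Result: alpha < beta

alpha < beta


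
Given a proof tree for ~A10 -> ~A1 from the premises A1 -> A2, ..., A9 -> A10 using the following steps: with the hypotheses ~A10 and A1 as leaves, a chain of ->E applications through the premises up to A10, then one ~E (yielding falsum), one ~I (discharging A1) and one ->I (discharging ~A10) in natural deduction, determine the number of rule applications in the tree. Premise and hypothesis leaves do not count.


From hypothesis A1, 9 ->E steps along the 9 premises yield A10.
~E with hypothesis ~A10 gives falsum (1 node); ~I discharging A1 gives ~A1 (1 node); ->I discharging ~A10 gives the goal (1 node).
Total = 9 + 3 = 12 inference nodes.

12


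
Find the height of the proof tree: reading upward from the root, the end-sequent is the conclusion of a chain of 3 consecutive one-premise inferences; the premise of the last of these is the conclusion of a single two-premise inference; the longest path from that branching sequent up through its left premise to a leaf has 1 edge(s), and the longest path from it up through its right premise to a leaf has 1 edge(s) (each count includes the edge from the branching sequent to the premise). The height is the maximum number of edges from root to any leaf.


Longest path through the left premise: 1 edges (measured from the branching sequent)
Longest path through the right premise: 1 edges
Height of the subtree rooted at the branching sequent: max(1, 1) = 1
The branching sequent sits 3 edges above the root (the chain of one-premise inferences), so height = 1 + 3 = 4

4


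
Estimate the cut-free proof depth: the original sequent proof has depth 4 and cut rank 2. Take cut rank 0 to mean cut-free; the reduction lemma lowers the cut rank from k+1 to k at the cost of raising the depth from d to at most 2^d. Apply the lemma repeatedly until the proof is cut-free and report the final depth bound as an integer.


Each rank reduction sends depth d to at most 2^d; cut rank r needs r reductions.
2_0(4) = 4
2_1(4) = 2^4 = 16
2_2(4) = 2^16 = 65536
Cut-free depth bound = 65536

65536


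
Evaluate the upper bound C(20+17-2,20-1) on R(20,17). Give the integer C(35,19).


R(20,17) <= C(20+17-2, 20-1) = C(35, 19)
C(35, 19) = 35! / (19! * 16!)
= 4059928950

4059928950


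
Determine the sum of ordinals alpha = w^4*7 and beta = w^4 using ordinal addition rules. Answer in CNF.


Ordinal addition w^4*7 + w^4:
Both terms have the same exponent 4.
w^e*c + w^e*d = w^e*(c+d).
Result = w^4*(7+1) = w^4*8

w^4*8


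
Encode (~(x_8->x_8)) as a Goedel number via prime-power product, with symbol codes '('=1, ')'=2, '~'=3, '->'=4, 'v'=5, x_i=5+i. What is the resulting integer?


Formula: (~(x_8->x_8))
Symbol codes: [1, 3, 1, 13, 4, 13, 2, 2]
Primes: [2, 3, 5, 7, 11, 13, 17, 19]
p_1^1 = 2^1 = 2
p_2^3 = 3^3 = 27
p_3^1 = 5^1 = 5
p_4^13 = 7^13 = 96889010407
p_5^4 = 11^4 = 14641
p_6^13 = 13^13 = 302875106592253
p_7^2 = 17^2 = 289
p_8^2 = 19^2 = 361
Product = 12102571292877079825048699824181949130

12102571292877079825048699824181949130


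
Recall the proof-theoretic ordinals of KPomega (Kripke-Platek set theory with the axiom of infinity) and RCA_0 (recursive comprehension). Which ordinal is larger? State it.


Proof-theoretic ordinal of KPomega (Kripke-Platek set theory with the axiom of infinity): psi_0(epsilon_{Omega+1})
Proof-theoretic ordinal of RCA_0 (recursive comprehension): omega^omega
Comparing: omega^omega < psi_0(epsilon_{Omega+1}).
The larger ordinal is psi_0(epsilon_{Omega+1}) (from KPomega (Kripke-Platek set theory with the axiom of infinity)).

psi_0(epsilon_{Omega+1})


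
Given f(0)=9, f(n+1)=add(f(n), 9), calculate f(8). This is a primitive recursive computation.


f(0) = 9
f(1) = add(f(0), 9) = add(9, 9) = 18
f(2) = add(f(1), 9) = add(18, 9) = 27
f(3) = add(f(2), 9) = add(27, 9) = 36
f(4) = add(f(3), 9) = add(36, 9) = 45
f(5) = add(f(4), 9) = add(45, 9) = 54
f(6) = add(f(5), 9) = add(54, 9) = 63
f(7) = add(f(6), 9) = add(63, 9) = 72
f(8) = add(f(7), 9) = add(72, 9) = 81


81


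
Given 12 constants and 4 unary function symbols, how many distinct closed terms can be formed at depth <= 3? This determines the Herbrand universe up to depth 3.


Herbrand terms by depth:
Depth 0: 12 constants
Depth 1: 48 new terms (running total: 60)
Depth 2: 192 new terms (running total: 252)
Depth 3: 768 new terms (running total: 1020)
Total distinct ground terms = 1020

1020


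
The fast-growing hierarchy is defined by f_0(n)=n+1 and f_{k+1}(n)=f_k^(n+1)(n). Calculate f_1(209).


f_1(209) = f_0^210(209)
f_0 adds 1 each time, applied 210 times.
f_1(209) = 209 + 210 = 419

419


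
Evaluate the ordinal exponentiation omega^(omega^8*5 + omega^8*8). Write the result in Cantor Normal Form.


omega^(omega^8*5 + omega^8*8):
Both terms of the exponent have the same exponent 8, so they merge: omega^8*5 + omega^8*8 = omega^8*(5+8) = omega^8*13.
omega raised to a CNF ordinal is a single CNF term: Result = omega^(omega^8*13)

omega^(omega^8*13)


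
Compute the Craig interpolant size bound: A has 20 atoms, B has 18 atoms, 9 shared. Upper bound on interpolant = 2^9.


Shared atoms = 9
Craig interpolant size bound = 2^9
= 512

512


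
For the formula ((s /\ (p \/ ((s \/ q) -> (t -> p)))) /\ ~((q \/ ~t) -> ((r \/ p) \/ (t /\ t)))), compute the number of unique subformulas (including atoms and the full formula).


Formula: ((s /\ (p \/ ((s \/ q) -> (t -> p)))) /\ ~((q \/ ~t) -> ((r \/ p) \/ (t /\ t))))
Subformulas found:
  1. r
  2. q
  3. s
  4. t
  5. p
  6. ~t
  7. (t /\ t)
  8. (r \/ p)
  9. (s \/ q)
  10. (t -> p)
  11. (q \/ ~t)
  12. ((r \/ p) \/ (t /\ t))
  13. ((s \/ q) -> (t -> p))
  14. (p \/ ((s \/ q) -> (t -> p)))
  15. (s /\ (p \/ ((s \/ q) -> (t -> p))))
  16. ((q \/ ~t) -> ((r \/ p) \/ (t /\ t)))
  17. ~((q \/ ~t) -> ((r \/ p) \/ (t /\ t)))
  18. ((s /\ (p \/ ((s \/ q) -> (t -> p)))) /\ ~((q \/ ~t) -> ((r \/ p) \/ (t /\ t))))
Total distinct subformulas = 18

18


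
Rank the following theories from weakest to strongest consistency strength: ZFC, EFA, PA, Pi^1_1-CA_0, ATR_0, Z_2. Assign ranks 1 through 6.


Ordering by consistency strength:
1. EFA
2. PA
3. ATR_0
4. Pi^1_1-CA_0
5. Z_2
6. ZFC


ZFC=6, EFA=1, PA=2, Pi^1_1-CA_0=4, ATR_0=3, Z_2=5


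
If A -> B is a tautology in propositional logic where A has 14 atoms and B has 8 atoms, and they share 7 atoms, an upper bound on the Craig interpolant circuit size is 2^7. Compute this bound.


Shared atoms = 7
Craig interpolant size bound = 2^7
= 128

128


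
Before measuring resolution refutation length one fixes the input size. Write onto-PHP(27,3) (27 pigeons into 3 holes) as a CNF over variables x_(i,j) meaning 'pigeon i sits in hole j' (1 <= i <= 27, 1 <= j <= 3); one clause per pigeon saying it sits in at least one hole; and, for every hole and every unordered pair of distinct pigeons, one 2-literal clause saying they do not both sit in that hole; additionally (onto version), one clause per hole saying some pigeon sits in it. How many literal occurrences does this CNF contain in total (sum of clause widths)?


onto-PHP(27,3): 27 pigeons, 3 holes, 27*3 = 81 variables.
- pigeon clauses: one per pigeon -> 27 clauses of width 3 -> 81 literals
- hole clauses: 3 holes * C(27,2) = 3 * 351 -> 1053 clauses of width 2 -> 2106 literals
- onto clauses: one per hole -> 3 clauses of width 27 -> 81 literals
Total literal occurrences = 81 + 2106 + 81 = 2268

2268


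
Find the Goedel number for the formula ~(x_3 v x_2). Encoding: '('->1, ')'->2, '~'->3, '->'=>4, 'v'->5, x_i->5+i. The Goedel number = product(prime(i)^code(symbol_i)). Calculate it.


Formula: ~(x_3 v x_2)
Symbol codes: [3, 1, 8, 5, 7, 2]
Primes: [2, 3, 5, 7, 11, 13]
p_1^3 = 2^3 = 8
p_2^1 = 3^1 = 3
p_3^8 = 5^8 = 390625
p_4^5 = 7^5 = 16807
p_5^7 = 11^7 = 19487171
p_6^2 = 13^2 = 169
Product = 518915898998371875000

518915898998371875000


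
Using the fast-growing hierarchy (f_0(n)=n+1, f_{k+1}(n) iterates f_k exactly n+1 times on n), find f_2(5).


f_2(5) = f_1^6(5)
f_1(m) = 2m + 1.
Iterating: f_1^k(n) = 2^k*(n+1) - 1.
f_2(5) = 2^6*(5+1) - 1 = 64*6 - 1 = 383

383


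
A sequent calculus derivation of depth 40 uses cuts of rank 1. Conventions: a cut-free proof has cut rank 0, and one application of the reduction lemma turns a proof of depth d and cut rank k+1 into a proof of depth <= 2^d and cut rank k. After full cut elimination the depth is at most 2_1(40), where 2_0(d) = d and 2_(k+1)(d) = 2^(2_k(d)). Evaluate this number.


Each rank reduction sends depth d to at most 2^d; cut rank r needs r reductions.
2_0(40) = 40
2_1(40) = 2^40 = 1099511627776
Cut-free depth bound = 1099511627776

1099511627776


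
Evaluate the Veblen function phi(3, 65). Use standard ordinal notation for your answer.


phi(3, 65):
phi(3, beta) = eta_beta (the beta-th eta number, fixed point of zeta).
phi(3, 65) = eta_65

eta_65


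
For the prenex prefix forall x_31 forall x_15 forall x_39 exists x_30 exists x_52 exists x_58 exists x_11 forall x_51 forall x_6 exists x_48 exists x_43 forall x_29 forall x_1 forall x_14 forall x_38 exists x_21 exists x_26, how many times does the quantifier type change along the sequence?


Walk the prefix and count type changes:
  position 1: forall -> forall
  position 2: forall -> forall
  position 3: forall -> exists <-- alternation
  position 4: exists -> exists
  position 5: exists -> exists
  position 6: exists -> exists
  position 7: exists -> forall <-- alternation
  position 8: forall -> forall
  position 9: forall -> exists <-- alternation
  position 10: exists -> exists
  position 11: exists -> forall <-- alternation
  position 12: forall -> forall
  position 13: forall -> forall
  position 14: forall -> forall
  position 15: forall -> exists <-- alternation
  position 16: exists -> exists
Total alternations = 5

5


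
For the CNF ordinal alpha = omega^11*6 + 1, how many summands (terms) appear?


CNF: omega^11*6 + 1
Count the summands separated by '+':
  term 1: omega^11*6
  term 2: 1
Total terms = 2

2


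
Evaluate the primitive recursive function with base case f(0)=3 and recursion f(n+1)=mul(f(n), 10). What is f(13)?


f(0) = 3
f(1) = mul(f(0), 10) = mul(3, 10) = 30
f(2) = mul(f(1), 10) = mul(30, 10) = 300
f(3) = mul(f(2), 10) = mul(300, 10) = 3000
f(4) = mul(f(3), 10) = mul(3000, 10) = 30000
f(5) = mul(f(4), 10) = mul(30000, 10) = 300000
f(6) = mul(f(5), 10) = mul(300000, 10) = 3000000
f(7) = mul(f(6), 10) = mul(3000000, 10) = 30000000
f(8) = mul(f(7), 10) = mul(30000000, 10) = 300000000
f(9) = mul(f(8), 10) = mul(300000000, 10) = 3000000000
f(10) = mul(f(9), 10) = mul(3000000000, 10) = 30000000000
f(11) = mul(f(10), 10) = mul(30000000000, 10) = 300000000000
f(12) = mul(f(11), 10) = mul(300000000000, 10) = 3000000000000
f(13) = mul(f(12), 10) = mul(3000000000000, 10) = 30000000000000


30000000000000


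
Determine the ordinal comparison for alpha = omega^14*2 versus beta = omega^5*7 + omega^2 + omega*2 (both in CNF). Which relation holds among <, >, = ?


Compare term by term from highest exponent:
alpha = omega^14*2
beta = omega^5*7 + omega^2 + omega*2
Term 1: alpha has omega^14*2, beta has omega^5*7
Term 2: alpha has omega^0*0, beta has omega^2*1
Term 3: alpha has omega^0*0, beta has omega^1*2
Result: alpha > beta

alpha > beta


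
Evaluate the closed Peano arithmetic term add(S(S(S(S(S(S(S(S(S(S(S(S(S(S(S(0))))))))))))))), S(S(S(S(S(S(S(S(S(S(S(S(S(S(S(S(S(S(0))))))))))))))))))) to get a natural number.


add(S^15(0), S^18(0)):
S^15(0) = 15
S^18(0) = 18
15 + 18 = 33

33


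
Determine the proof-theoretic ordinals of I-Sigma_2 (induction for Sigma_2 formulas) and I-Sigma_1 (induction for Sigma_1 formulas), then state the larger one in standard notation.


Proof-theoretic ordinal of I-Sigma_2 (induction for Sigma_2 formulas): omega^(omega^omega)
Proof-theoretic ordinal of I-Sigma_1 (induction for Sigma_1 formulas): omega^omega
Comparing: omega^omega < omega^(omega^omega).
The larger ordinal is omega^(omega^omega) (from I-Sigma_2 (induction for Sigma_2 formulas)).

omega^(omega^omega)


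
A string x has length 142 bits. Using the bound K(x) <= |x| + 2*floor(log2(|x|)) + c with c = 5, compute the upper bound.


floor(log2(142)) = 7
2 * 7 = 14
K(x) <= 142 + 14 + 5 = 161

161


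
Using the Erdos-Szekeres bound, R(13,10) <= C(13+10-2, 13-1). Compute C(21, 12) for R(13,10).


R(13,10) <= C(13+10-2, 13-1) = C(21, 12)
C(21, 12) = 21! / (12! * 9!)
= 293930

293930


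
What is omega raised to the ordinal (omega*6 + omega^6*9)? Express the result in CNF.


omega^(omega*6 + omega^6*9):
In ordinal addition a term is absorbed by a following term of strictly larger exponent: 1 < 6, so omega*6 + omega^6*9 = omega^6*9.
omega raised to a CNF ordinal is a single CNF term: Result = omega^(omega^6*9)

omega^(omega^6*9)


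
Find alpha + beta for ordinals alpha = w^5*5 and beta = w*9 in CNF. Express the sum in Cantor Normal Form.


Ordinal addition w^5*5 + w*9:
Leading exponent of alpha (5) > leading exponent of beta (1).
Since alpha's term has higher exponent than beta's leading term,
the sum is simply alpha followed by beta.
Result = w^5*5 + w*9

w^5*5 + w*9


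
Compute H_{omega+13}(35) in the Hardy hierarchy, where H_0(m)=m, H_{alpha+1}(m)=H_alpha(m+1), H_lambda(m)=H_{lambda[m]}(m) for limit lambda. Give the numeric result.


H_{omega+13}(35):
Unwind the 13 successor steps: H_{omega+13}(35) = H_omega(35+13) = H_omega(48).
H_omega(m) = H_m(m) = m + m = 2m.
Result = 2 * 48 = 96

96


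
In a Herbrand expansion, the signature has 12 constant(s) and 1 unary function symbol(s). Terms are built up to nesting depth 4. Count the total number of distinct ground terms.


Herbrand terms by depth:
Depth 0: 12 constants
Depth 1: 12 new terms (running total: 24)
Depth 2: 12 new terms (running total: 36)
Depth 3: 12 new terms (running total: 48)
Depth 4: 12 new terms (running total: 60)
Total distinct ground terms = 60

60


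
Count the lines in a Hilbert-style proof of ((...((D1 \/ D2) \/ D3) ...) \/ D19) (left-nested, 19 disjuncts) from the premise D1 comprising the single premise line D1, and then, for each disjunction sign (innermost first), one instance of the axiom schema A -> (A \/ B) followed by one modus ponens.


Building the left-nested 19-ary disjunction from D1:
- 1 premise line (D1)
- 19 disjuncts means 18 disjunction signs; each needs 1 axiom instance + 1 MP = 2 lines: 2 * 18 = 36
Total = 1 + 36 = 37 lines.

37


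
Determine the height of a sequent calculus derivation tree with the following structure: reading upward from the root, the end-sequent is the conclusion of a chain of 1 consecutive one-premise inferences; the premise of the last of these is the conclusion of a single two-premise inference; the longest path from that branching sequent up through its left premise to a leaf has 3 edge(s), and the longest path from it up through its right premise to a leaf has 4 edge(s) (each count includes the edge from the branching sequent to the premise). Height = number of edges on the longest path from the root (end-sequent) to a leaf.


Longest path through the left premise: 3 edges (measured from the branching sequent)
Longest path through the right premise: 4 edges
Height of the subtree rooted at the branching sequent: max(3, 4) = 4
The branching sequent sits 1 edges above the root (the chain of one-premise inferences), so height = 4 + 1 = 5

5


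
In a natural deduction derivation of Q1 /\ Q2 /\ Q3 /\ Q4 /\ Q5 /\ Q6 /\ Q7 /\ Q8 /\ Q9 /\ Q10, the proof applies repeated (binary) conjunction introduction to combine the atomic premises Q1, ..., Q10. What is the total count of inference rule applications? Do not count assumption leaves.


The target conjunction has 10 conjuncts, i.e. 9 binary /\ connectives.
Each conjunction-intro joins two pieces, so 10 atoms require 10-1 = 9 applications.
Total inference nodes = 9

9


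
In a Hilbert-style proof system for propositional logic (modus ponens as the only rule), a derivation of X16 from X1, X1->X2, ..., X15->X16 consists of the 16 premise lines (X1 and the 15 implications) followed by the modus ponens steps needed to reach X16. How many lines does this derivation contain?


We have 16 premise lines: X1 and 15 implications.
Each implication is detached once by MP, giving 15 MP lines.
16 premise lines + 15 MP lines = 31 total lines.

31


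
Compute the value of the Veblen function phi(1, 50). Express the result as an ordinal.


phi(1, 50):
phi(1, beta) = epsilon_beta (the beta-th epsilon number).
phi(1, 50) = epsilon_50

epsilon_50


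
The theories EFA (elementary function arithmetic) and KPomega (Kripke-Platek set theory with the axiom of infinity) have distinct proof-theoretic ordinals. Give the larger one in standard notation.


Proof-theoretic ordinal of EFA (elementary function arithmetic): omega^3
Proof-theoretic ordinal of KPomega (Kripke-Platek set theory with the axiom of infinity): psi_0(epsilon_{Omega+1})
Comparing: omega^3 < psi_0(epsilon_{Omega+1}).
The larger ordinal is psi_0(epsilon_{Omega+1}) (from KPomega (Kripke-Platek set theory with the axiom of infinity)).

psi_0(epsilon_{Omega+1})


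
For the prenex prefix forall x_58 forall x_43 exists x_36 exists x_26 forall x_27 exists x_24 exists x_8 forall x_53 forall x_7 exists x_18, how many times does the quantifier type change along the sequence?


Walk the prefix and count type changes:
  position 1: forall -> forall
  position 2: forall -> exists <-- alternation
  position 3: exists -> exists
  position 4: exists -> forall <-- alternation
  position 5: forall -> exists <-- alternation
  position 6: exists -> exists
  position 7: exists -> forall <-- alternation
  position 8: forall -> forall
  position 9: forall -> exists <-- alternation
Total alternations = 5

5


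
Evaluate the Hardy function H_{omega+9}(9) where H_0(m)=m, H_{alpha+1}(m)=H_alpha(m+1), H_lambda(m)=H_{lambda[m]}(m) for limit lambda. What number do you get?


H_{omega+9}(9):
Unwind the 9 successor steps: H_{omega+9}(9) = H_omega(9+9) = H_omega(18).
H_omega(m) = H_m(m) = m + m = 2m.
Result = 2 * 18 = 36

36


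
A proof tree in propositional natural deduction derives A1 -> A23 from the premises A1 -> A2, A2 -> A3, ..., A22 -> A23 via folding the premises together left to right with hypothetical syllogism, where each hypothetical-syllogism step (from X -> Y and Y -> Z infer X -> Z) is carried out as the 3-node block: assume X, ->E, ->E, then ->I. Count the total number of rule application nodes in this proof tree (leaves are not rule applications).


There are 22 premises in the chain. The first HS step combines premises 1 and 2; each further premise needs one more HS step.
So 22 premises require 22 - 1 = 21 hypothetical-syllogism steps.
Each HS step uses 3 inference nodes (->E, ->E, ->I).
21 * 3 = 63 total inference nodes.

63
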